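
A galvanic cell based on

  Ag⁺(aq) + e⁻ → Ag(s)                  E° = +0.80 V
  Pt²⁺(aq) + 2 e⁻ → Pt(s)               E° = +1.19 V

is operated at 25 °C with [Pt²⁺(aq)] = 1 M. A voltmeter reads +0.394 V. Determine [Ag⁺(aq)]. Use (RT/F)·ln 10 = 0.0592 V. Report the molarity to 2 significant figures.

The Pt²⁺/Pt couple has the larger reduction potential, so it is the cathode: E°cell = +1.19 − (+0.80) = +0.39 V and n = 2.
Rearranging E = E° − (0.0592/n)·log Q gives log Q = 2(+0.39 − (+0.394))/0.0592 = −0.135.
For Pt²⁺(aq) + 2 Ag(s) → Pt(s) + 2 Ag⁺(aq), the reaction quotient is Q = [Ag⁺(aq)]^2 / [Pt²⁺(aq)].
Isolating [Ag⁺(aq)] in Q = 10^{−0.135} yields log [Ag⁺(aq)] = −0.068, i.e. 0.86 M.

0.86 M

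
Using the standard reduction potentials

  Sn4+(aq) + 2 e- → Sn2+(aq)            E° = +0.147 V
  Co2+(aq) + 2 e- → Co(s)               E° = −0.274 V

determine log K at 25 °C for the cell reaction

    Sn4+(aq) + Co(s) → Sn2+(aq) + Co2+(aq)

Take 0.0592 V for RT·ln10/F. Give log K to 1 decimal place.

log K = 14.2

The Sn⁴⁺/Sn²⁺ couple is reduced (cathode); E°cell = +0.147 − (−0.274) = +0.421 V with n = 2.
At equilibrium E = 0, so log K = nE°cell / 0.0592 = (2)(+0.421) / 0.0592 = 14.2.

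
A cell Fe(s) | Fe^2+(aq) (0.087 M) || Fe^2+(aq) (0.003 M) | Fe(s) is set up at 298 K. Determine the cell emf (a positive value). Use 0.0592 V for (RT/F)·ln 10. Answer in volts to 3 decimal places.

0.043 V

For a concentration cell E°cell = 0, since both electrodes use the same couple.
The compartment with the higher Fe^2+(aq) concentration (0.087 M) acts as the cathode; ions are reduced there and produced at the dilute (0.003 M) anode.
With n = 2, Ecell = −(0.0592/2)·log([dilute]/[conc]) = −(0.0592/2)·log(0.003/0.087) = +0.043 V.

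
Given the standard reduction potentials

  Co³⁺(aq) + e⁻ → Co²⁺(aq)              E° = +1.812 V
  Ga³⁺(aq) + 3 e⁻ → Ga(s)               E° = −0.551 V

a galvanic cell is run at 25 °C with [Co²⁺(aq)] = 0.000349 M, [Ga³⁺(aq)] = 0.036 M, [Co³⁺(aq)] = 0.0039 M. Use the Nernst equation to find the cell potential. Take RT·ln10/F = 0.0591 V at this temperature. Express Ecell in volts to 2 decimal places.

+2.45 V

Co³⁺/Co²⁺ is reduced (cathode, E° = +1.812 V) and Ga³⁺/Ga is oxidized (anode).
The standard potential is +1.812 − (−0.551) = +2.363 V and the balanced reaction transfers n = 3 electrons.
Balancing gives 3 Co³⁺(aq) + Ga(s) → 3 Co²⁺(aq) + Ga³⁺(aq); hence Q = ([Co²⁺(aq)]^3·[Ga³⁺(aq)]) / [Co³⁺(aq)]^3 = 2.58×10^−5 (log Q = −4.588).
By the Nernst equation, E = +2.363 − (0.0591/3)·(−4.588) = +2.45 V.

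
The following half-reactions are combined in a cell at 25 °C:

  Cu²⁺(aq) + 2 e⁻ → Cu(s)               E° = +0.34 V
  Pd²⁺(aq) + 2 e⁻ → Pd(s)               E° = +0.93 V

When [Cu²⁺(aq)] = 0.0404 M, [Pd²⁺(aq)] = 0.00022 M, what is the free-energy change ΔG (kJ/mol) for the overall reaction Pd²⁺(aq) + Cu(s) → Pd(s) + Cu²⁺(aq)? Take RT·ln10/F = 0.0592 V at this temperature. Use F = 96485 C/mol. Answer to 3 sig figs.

The standard cell potential is +0.93 − (+0.34) = +0.59 V, with n = 2 electrons in the balanced equation.
Q = [Cu²⁺(aq)] / [Pd²⁺(aq)] = 184, so log Q = 2.264 and E = +0.59 − (0.0592/2)(2.264) = +0.5230 V.
Then ΔG = −nFE = −2 × 96485 × +0.5230 J/mol = −101 kJ/mol.

−101 kJ/mol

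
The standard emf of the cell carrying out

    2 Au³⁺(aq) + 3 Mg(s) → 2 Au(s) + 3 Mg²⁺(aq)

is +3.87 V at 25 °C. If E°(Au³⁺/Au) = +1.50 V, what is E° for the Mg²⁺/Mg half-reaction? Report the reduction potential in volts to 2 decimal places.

−2.37 V

In the reaction as written the Au³⁺/Au couple is reduced (cathode) and Mg²⁺/Mg is oxidized (anode), so E°cell = E°(Au³⁺/Au) − E°(Mg²⁺/Mg).
E°(Mg²⁺/Mg) = E°(cathode) − E°cell = +1.50 − (+3.87) = −2.37 V.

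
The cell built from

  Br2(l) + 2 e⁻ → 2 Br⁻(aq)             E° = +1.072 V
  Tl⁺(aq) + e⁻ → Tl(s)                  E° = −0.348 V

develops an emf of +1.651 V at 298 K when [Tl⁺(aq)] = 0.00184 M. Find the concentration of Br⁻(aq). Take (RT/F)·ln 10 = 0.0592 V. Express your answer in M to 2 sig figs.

The Br₂/Br⁻ couple has the larger reduction potential, so it is the cathode: E°cell = +1.072 − (−0.348) = +1.420 V and n = 2.
Rearranging E = E° − (0.0592/n)·log Q gives log Q = 2(+1.420 − (+1.651))/0.0592 = −7.804.
For Br2(l) + 2 Tl(s) → 2 Br⁻(aq) + 2 Tl⁺(aq), the reaction quotient is Q = [Br⁻(aq)]^2·[Tl⁺(aq)]^2.
Substituting the known concentrations and solving, log [Br⁻(aq)] = −1.167 and [Br⁻(aq)] = 0.068 M.

0.068 M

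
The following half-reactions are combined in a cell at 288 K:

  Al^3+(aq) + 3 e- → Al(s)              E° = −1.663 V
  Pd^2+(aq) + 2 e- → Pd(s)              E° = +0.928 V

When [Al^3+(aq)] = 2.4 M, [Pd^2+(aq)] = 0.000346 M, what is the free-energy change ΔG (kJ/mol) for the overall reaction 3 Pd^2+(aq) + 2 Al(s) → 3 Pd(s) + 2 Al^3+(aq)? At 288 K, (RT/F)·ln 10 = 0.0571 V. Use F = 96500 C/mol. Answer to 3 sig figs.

With Pd²⁺/Pd reduced at the cathode, E°cell = +0.928 − (−1.663) = +2.591 V and n = 6.
Q = [Al^3+(aq)]^2 / [Pd^2+(aq)]^3 = 1.39×10^11, so log Q = 11.143 and E = +2.591 − (0.0571/6)(11.143) = +2.4850 V.
Then ΔG = −nFE = −6 × 96500 × +2.4850 J/mol = −1440 kJ/mol.

−1440 kJ/mol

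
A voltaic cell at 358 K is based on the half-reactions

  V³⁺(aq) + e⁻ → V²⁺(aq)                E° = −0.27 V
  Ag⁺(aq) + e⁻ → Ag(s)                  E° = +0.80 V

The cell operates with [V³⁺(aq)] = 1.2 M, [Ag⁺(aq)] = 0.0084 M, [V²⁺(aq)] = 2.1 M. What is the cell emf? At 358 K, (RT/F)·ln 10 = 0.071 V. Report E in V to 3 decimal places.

Since E°(Ag⁺/Ag) > E°(V³⁺/V²⁺), Ag⁺/Ag serves as the cathode.
E°cell = +0.80 − (−0.27) = +1.07 V, with n = 1 electron transferred.
The balanced reaction is Ag⁺(aq) + V²⁺(aq) → Ag(s) + V³⁺(aq), so Q = [V³⁺(aq)] / ([Ag⁺(aq)]·[V²⁺(aq)]) = 68 and log Q = 1.833.
Applying E = E° − (RT ln10/nF)·log Q gives +1.07 − (0.071/1)(1.833) = +0.940 V.

+0.940 V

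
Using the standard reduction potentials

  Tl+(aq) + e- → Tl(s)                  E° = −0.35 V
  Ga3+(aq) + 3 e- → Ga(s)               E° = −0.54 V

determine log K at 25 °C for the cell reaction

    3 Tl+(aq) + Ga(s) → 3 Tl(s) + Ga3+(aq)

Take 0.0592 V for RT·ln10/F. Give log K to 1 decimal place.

log K = 9.6

The Tl⁺/Tl couple is reduced (cathode); E°cell = −0.35 − (−0.54) = +0.19 V with n = 3.
At equilibrium E = 0, so log K = nE°cell / 0.0592 = (3)(+0.19) / 0.0592 = 9.6.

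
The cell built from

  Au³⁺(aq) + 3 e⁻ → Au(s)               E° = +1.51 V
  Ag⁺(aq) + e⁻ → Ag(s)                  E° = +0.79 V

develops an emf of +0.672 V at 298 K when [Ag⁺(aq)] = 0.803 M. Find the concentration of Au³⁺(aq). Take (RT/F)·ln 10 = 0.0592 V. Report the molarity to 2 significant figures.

0.0019 M

With Au³⁺/Au at the cathode and Ag⁺/Ag at the anode, E°cell = +1.51 − (+0.79) = +0.72 V (n = 3).
Rearranging E = E° − (0.0592/n)·log Q gives log Q = 3(+0.72 − (+0.672))/0.0592 = 2.432.
For Au³⁺(aq) + 3 Ag(s) → Au(s) + 3 Ag⁺(aq), the reaction quotient is Q = [Ag⁺(aq)]^3 / [Au³⁺(aq)].
Solving for the unknown gives log [Au³⁺(aq)] = −2.718, so [Au³⁺(aq)] ≈ 0.0019 M.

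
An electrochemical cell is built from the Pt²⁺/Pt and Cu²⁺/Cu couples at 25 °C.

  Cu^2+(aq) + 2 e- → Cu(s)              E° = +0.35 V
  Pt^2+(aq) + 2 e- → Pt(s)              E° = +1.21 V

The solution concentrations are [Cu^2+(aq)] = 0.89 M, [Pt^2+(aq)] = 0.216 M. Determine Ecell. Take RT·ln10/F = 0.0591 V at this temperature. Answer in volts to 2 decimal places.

Pt²⁺/Pt is reduced (cathode, E° = +1.21 V) and Cu²⁺/Cu is oxidized (anode).
The standard potential is +1.21 − (+0.35) = +0.86 V and the balanced reaction transfers n = 2 electrons.
For the overall reaction Pt^2+(aq) + Cu(s) → Pt(s) + Cu^2+(aq), Q = [Cu^2+(aq)] / [Pt^2+(aq)] = 4.12, giving log Q = 0.615.
Applying E = E° − (RT ln10/nF)·log Q gives +0.86 − (0.0591/2)(0.615) = +0.84 V.

+0.84 V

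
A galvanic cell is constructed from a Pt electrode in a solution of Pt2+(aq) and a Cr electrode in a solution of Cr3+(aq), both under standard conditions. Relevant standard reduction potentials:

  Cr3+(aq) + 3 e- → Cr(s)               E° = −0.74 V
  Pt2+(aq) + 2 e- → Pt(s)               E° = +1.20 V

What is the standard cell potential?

+1.94 V

Of the two couples in this cell, the one with the more positive reduction potential is reduced at the cathode: here that is Pt²⁺/Pt (+1.20 V); Cr³⁺/Cr (−0.74 V) is the anode.
E°cell = E°(cathode) − E°(anode) = +1.20 − (−0.74) = +1.94 V.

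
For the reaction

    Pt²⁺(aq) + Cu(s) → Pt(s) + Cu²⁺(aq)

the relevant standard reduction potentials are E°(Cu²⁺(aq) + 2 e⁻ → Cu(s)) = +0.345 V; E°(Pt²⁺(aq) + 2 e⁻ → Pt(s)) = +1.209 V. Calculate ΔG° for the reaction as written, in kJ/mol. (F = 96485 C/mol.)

In the reaction as written Pt²⁺(aq) is reduced, so the Pt²⁺/Pt couple is the cathode and Cu²⁺/Cu is the anode.
E°cell = +1.209 − (+0.345) = +0.864 V; balancing electrons gives n = 2.
ΔG° = −nFE°cell = −(2)(96485)(+0.864) J/mol = −167 kJ/mol.

−167 kJ/mol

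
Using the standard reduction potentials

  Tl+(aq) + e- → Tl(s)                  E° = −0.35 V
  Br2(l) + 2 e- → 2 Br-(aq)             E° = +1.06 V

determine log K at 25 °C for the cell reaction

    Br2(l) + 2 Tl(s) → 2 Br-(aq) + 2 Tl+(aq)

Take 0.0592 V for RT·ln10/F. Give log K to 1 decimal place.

log K = 47.6

The Br₂/Br⁻ couple is reduced (cathode); E°cell = +1.06 − (−0.35) = +1.41 V with n = 2.
At equilibrium E = 0, so log K = nE°cell / 0.0592 = (2)(+1.41) / 0.0592 = 47.6.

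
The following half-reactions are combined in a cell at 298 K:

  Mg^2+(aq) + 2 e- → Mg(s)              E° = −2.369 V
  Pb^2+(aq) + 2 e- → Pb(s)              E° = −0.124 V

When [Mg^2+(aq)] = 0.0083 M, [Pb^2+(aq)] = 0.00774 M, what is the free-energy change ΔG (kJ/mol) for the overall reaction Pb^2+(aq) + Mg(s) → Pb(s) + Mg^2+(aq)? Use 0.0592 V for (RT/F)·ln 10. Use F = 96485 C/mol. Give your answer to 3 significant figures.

With Pb²⁺/Pb reduced at the cathode, E°cell = −0.124 − (−2.369) = +2.245 V and n = 2.
The reaction quotient is [Mg^2+(aq)] / [Pb^2+(aq)] = 1.07; by Nernst, E = +2.245 − (0.0592/2)(0.030) = +2.2441 V.
Finally ΔG = −nFE = −(2)(96485 C/mol)(+2.2441 V) = −433 kJ/mol.

−433 kJ/mol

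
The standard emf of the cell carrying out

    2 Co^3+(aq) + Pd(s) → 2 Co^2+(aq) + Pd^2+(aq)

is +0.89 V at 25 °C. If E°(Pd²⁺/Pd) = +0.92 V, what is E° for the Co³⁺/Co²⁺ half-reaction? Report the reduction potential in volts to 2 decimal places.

+1.81 V

In the reaction as written the Co³⁺/Co²⁺ couple is reduced (cathode) and Pd²⁺/Pd is oxidized (anode), so E°cell = E°(Co³⁺/Co²⁺) − E°(Pd²⁺/Pd).
E°(Co³⁺/Co²⁺) = E°cell + E°(anode) = +0.89 + (+0.92) = +1.81 V.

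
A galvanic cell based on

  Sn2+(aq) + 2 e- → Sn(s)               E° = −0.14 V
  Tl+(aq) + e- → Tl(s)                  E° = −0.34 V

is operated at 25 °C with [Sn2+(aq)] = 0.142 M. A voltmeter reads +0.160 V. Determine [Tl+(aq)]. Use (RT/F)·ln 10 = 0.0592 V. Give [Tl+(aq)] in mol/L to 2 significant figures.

1.8 M

The Sn²⁺/Sn couple has the larger reduction potential, so it is the cathode: E°cell = −0.14 − (−0.34) = +0.20 V and n = 2.
From the Nernst equation, log Q = n(E° − E)/0.0592 = 2·(+0.20 − (+0.160))/0.0592 = 1.351.
For Sn2+(aq) + 2 Tl(s) → Sn(s) + 2 Tl+(aq), the reaction quotient is Q = [Tl+(aq)]^2 / [Sn2+(aq)].
Substituting the known concentrations and solving, log [Tl+(aq)] = 0.252 and [Tl+(aq)] = 1.8 M.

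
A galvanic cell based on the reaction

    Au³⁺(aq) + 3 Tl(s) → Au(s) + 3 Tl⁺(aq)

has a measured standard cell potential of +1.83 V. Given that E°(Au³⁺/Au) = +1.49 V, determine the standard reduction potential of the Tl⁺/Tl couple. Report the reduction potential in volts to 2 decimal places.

In the reaction as written the Au³⁺/Au couple is reduced (cathode) and Tl⁺/Tl is oxidized (anode), so E°cell = E°(Au³⁺/Au) − E°(Tl⁺/Tl).
E°(Tl⁺/Tl) = E°(cathode) − E°cell = +1.49 − (+1.83) = −0.34 V.

−0.34 V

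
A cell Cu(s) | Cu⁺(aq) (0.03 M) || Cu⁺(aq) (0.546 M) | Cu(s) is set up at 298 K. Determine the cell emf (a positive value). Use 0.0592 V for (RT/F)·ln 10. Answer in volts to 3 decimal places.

For a concentration cell E°cell = 0, since both electrodes use the same couple.
The compartment with the higher Cu⁺(aq) concentration (0.546 M) acts as the cathode; ions are reduced there and produced at the dilute (0.03 M) anode.
With n = 1, Ecell = −(0.0592/1)·log([dilute]/[conc]) = −(0.0592/1)·log(0.03/0.546) = +0.075 V.

0.075 V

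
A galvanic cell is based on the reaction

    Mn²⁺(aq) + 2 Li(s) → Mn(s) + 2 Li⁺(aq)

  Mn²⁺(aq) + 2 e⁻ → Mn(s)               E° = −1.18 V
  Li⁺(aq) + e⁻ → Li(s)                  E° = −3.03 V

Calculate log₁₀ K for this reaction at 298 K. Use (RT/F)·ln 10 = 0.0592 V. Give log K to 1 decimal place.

log K = 62.5

The Mn²⁺/Mn couple is reduced (cathode); E°cell = −1.18 − (−3.03) = +1.85 V with n = 2.
At equilibrium E = 0, so log K = nE°cell / 0.0592 = (2)(+1.85) / 0.0592 = 62.5.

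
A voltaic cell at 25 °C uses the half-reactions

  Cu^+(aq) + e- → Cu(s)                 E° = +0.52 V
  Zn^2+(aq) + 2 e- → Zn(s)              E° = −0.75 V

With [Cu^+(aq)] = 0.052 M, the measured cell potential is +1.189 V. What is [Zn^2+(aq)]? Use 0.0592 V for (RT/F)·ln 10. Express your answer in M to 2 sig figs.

1.5 M

Cu⁺/Cu is the cathode (higher E°); E°cell = +0.52 − (−0.75) = +1.27 V with n = 2.
Rearranging E = E° − (0.0592/n)·log Q gives log Q = 2(+1.27 − (+1.189))/0.0592 = 2.736.
Balancing electrons gives 2 Cu^+(aq) + Zn(s) → 2 Cu(s) + Zn^2+(aq); thus Q = [Zn^2+(aq)] / [Cu^+(aq)]^2.
Substituting the known concentrations and solving, log [Zn^2+(aq)] = 0.168 and [Zn^2+(aq)] = 1.5 M.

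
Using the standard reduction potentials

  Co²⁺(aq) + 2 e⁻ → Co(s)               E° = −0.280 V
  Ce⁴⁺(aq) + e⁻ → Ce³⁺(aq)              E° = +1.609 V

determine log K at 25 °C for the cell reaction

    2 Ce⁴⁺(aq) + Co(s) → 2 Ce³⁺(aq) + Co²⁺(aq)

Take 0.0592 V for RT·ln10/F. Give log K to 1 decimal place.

log K = 63.8

The Ce⁴⁺/Ce³⁺ couple is reduced (cathode); E°cell = +1.609 − (−0.280) = +1.889 V with n = 2.
At equilibrium E = 0, so log K = nE°cell / 0.0592 = (2)(+1.889) / 0.0592 = 63.8.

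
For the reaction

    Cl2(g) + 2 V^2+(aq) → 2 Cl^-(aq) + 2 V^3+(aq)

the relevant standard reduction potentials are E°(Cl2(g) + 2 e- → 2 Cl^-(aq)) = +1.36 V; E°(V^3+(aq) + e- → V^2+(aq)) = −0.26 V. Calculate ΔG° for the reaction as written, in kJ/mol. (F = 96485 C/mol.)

−313 kJ/mol

In the reaction as written Cl2(g) is reduced, so the Cl₂/Cl⁻ couple is the cathode and V³⁺/V²⁺ is the anode.
E°cell = +1.36 − (−0.26) = +1.62 V; balancing electrons gives n = 2.
ΔG° = −nFE°cell = −(2)(96485)(+1.62) J/mol = −313 kJ/mol.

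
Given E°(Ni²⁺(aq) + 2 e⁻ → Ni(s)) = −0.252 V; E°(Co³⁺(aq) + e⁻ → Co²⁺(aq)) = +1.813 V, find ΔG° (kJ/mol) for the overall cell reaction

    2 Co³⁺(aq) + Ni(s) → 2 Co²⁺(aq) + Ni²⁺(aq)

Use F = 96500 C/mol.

In the reaction as written Co³⁺(aq) is reduced, so the Co³⁺/Co²⁺ couple is the cathode and Ni²⁺/Ni is the anode.
E°cell = +1.813 − (−0.252) = +2.065 V; balancing electrons gives n = 2.
ΔG° = −nFE°cell = −(2)(96500)(+2.065) J/mol = −399 kJ/mol.

−399 kJ/mol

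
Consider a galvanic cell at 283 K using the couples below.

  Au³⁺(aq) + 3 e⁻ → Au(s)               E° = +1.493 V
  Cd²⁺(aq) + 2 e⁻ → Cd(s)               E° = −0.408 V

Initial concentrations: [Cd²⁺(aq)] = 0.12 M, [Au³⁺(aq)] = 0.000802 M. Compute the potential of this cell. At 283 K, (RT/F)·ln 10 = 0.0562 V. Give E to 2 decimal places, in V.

Au³⁺/Au is reduced (cathode, E° = +1.493 V) and Cd²⁺/Cd is oxidized (anode).
E°cell = +1.493 − (−0.408) = +1.901 V, with n = 6 electrons transferred.
The balanced reaction is 2 Au³⁺(aq) + 3 Cd(s) → 2 Au(s) + 3 Cd²⁺(aq), so Q = [Cd²⁺(aq)]^3 / [Au³⁺(aq)]^2 = 2.69×10^3 and log Q = 3.429.
Applying E = E° − (RT ln10/nF)·log Q gives +1.901 − (0.0562/6)(3.429) = +1.87 V.

+1.87 V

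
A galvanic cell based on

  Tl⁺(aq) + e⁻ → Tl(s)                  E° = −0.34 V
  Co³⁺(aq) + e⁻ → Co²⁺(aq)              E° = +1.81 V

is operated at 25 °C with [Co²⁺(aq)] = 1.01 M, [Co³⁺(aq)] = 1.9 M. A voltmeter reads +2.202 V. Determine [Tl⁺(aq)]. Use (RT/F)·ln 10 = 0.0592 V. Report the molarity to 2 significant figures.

0.25 M

With Co³⁺/Co²⁺ at the cathode and Tl⁺/Tl at the anode, E°cell = +1.81 − (−0.34) = +2.15 V (n = 1).
Since E = E° − (0.0592/n)·log Q, log Q = n(E° − E)/0.0592 = −0.878.
Balancing electrons gives Co³⁺(aq) + Tl(s) → Co²⁺(aq) + Tl⁺(aq); thus Q = ([Co²⁺(aq)]·[Tl⁺(aq)]) / [Co³⁺(aq)].
Isolating [Tl⁺(aq)] in Q = 10^{−0.878} yields log [Tl⁺(aq)] = −0.604, i.e. 0.25 M.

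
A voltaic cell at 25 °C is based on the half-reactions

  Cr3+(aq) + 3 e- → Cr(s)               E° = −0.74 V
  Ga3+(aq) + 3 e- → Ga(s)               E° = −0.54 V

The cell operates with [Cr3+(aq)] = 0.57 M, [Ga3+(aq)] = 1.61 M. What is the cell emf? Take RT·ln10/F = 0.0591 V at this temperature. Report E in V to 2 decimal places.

+0.21 V

Ga³⁺/Ga is reduced (cathode, E° = −0.54 V) and Cr³⁺/Cr is oxidized (anode).
E°cell = E°cat − E°an = −0.54 − (−0.74) = +0.20 V; n = 3.
Balancing gives Ga3+(aq) + Cr(s) → Ga(s) + Cr3+(aq); hence Q = [Cr3+(aq)] / [Ga3+(aq)] = 0.354 (log Q = −0.451).
E = E° − (0.0591/n)·log Q = +0.20 − (0.0591/3)(−0.451) = +0.21 V.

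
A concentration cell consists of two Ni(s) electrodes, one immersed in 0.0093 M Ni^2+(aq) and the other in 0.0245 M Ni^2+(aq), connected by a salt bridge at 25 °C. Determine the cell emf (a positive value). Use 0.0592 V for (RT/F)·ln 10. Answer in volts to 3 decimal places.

0.012 V

For a concentration cell E°cell = 0, since both electrodes use the same couple.
The compartment with the higher Ni^2+(aq) concentration (0.0245 M) acts as the cathode; ions are reduced there and produced at the dilute (0.0093 M) anode.
With n = 2, Ecell = −(0.0592/2)·log([dilute]/[conc]) = −(0.0592/2)·log(0.0093/0.0245) = +0.012 V.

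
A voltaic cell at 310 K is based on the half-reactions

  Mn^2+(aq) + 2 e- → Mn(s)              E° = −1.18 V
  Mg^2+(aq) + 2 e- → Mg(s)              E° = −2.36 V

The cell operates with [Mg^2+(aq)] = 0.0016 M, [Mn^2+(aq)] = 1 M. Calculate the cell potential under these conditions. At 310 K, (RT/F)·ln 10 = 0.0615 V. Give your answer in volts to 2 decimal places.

+1.27 V

Since E°(Mn²⁺/Mn) > E°(Mg²⁺/Mg), Mn²⁺/Mn serves as the cathode.
E°cell = E°cat − E°an = −1.18 − (−2.36) = +1.18 V; n = 2.
The balanced reaction is Mn^2+(aq) + Mg(s) → Mn(s) + Mg^2+(aq), so Q = [Mg^2+(aq)] / [Mn^2+(aq)] = 0.0016 and log Q = −2.796.
By the Nernst equation, E = +1.18 − (0.0615/2)·(−2.796) = +1.27 V.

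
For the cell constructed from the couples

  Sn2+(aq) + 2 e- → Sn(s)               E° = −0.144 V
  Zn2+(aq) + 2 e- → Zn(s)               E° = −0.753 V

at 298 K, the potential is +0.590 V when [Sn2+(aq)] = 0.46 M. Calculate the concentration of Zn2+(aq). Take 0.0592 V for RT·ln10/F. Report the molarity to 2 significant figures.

The Sn²⁺/Sn couple has the larger reduction potential, so it is the cathode: E°cell = −0.144 − (−0.753) = +0.609 V and n = 2.
From the Nernst equation, log Q = n(E° − E)/0.0592 = 2·(+0.609 − (+0.590))/0.0592 = 0.642.
For Sn2+(aq) + Zn(s) → Sn(s) + Zn2+(aq), the reaction quotient is Q = [Zn2+(aq)] / [Sn2+(aq)].
Isolating [Zn2+(aq)] in Q = 10^{0.642} yields log [Zn2+(aq)] = 0.305, i.e. 2.0 M.

2.0 M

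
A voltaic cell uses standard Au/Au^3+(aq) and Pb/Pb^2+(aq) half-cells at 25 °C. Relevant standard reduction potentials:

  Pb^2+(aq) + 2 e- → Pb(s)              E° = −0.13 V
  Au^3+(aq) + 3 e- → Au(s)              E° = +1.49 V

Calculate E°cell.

+1.62 V

Of the two couples in this cell, the one with the more positive reduction potential is reduced at the cathode: here that is Au³⁺/Au (+1.49 V); Pb²⁺/Pb (−0.13 V) is the anode.
E°cell = E°(cathode) − E°(anode) = +1.49 − (−0.13) = +1.62 V.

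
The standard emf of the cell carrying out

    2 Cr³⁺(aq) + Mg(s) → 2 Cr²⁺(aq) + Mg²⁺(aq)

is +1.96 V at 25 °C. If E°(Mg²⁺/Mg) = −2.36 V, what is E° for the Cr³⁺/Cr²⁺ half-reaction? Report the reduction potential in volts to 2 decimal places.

In the reaction as written the Cr³⁺/Cr²⁺ couple is reduced (cathode) and Mg²⁺/Mg is oxidized (anode), so E°cell = E°(Cr³⁺/Cr²⁺) − E°(Mg²⁺/Mg).
E°(Cr³⁺/Cr²⁺) = E°cell + E°(anode) = +1.96 + (−2.36) = −0.40 V.

−0.40 V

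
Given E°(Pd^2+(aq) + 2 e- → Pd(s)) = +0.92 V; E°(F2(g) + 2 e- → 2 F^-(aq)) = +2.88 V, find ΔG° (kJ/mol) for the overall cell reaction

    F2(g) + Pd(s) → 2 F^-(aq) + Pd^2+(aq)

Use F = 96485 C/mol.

−378 kJ/mol

In the reaction as written F2(g) is reduced, so the F₂/F⁻ couple is the cathode and Pd²⁺/Pd is the anode.
E°cell = +2.88 − (+0.92) = +1.96 V; balancing electrons gives n = 2.
ΔG° = −nFE°cell = −(2)(96485)(+1.96) J/mol = −378 kJ/mol.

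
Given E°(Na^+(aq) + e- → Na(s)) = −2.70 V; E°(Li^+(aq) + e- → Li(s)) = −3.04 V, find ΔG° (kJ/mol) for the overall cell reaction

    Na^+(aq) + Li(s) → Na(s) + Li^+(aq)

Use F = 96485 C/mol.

In the reaction as written Na^+(aq) is reduced, so the Na⁺/Na couple is the cathode and Li⁺/Li is the anode.
E°cell = −2.70 − (−3.04) = +0.34 V; balancing electrons gives n = 1.
ΔG° = −nFE°cell = −(1)(96485)(+0.34) J/mol = −32.8 kJ/mol.

−32.8 kJ/mol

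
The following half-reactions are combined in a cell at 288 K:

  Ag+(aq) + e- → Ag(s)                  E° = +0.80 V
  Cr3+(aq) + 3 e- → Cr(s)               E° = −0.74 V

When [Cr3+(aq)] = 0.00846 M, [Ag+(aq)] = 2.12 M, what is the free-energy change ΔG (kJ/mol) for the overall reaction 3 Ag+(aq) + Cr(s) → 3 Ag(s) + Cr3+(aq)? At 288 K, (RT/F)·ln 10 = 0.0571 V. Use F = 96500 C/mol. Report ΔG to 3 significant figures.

With Ag⁺/Ag reduced at the cathode, E°cell = +0.80 − (−0.74) = +1.54 V and n = 3.
Q = [Cr3+(aq)] / [Ag+(aq)]^3 = 0.000888, so log Q = −3.052 and E = +1.54 − (0.0571/3)(−3.052) = +1.5981 V.
Finally ΔG = −nFE = −(3)(96500 C/mol)(+1.5981 V) = −463 kJ/mol.

−463 kJ/mol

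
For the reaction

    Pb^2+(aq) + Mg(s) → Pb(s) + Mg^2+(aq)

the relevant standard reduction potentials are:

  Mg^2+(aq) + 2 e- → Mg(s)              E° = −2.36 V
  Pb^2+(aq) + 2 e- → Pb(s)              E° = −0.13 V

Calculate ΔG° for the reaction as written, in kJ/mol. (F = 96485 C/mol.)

In the reaction as written Pb^2+(aq) is reduced, so the Pb²⁺/Pb couple is the cathode and Mg²⁺/Mg is the anode.
E°cell = −0.13 − (−2.36) = +2.23 V; balancing electrons gives n = 2.
ΔG° = −nFE°cell = −(2)(96485)(+2.23) J/mol = −430 kJ/mol.

−430 kJ/mol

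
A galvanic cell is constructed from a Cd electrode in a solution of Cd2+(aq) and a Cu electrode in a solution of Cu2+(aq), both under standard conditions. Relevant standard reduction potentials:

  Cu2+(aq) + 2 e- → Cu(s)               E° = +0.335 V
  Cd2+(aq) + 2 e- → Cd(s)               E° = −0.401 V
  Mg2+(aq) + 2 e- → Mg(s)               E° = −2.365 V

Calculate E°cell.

The Cu²⁺/Cu couple has the higher E°, so Cu ion is reduced (cathode) and Cd is oxidized (anode).
E°cell = E°(cathode) − E°(anode) = +0.335 − (−0.401) = +0.736 V.

+0.736 V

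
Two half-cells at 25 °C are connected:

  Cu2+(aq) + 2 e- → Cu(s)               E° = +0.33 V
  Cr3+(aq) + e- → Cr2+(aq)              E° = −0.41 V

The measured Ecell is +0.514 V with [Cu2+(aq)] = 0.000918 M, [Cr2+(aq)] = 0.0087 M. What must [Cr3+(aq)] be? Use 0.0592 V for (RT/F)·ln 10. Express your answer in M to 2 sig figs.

The Cu²⁺/Cu couple has the larger reduction potential, so it is the cathode: E°cell = +0.33 − (−0.41) = +0.74 V and n = 2.
Since E = E° − (0.0592/n)·log Q, log Q = n(E° − E)/0.0592 = 7.635.
Balancing electrons gives Cu2+(aq) + 2 Cr2+(aq) → Cu(s) + 2 Cr3+(aq); thus Q = [Cr3+(aq)]^2 / ([Cu2+(aq)]·[Cr2+(aq)]^2).
Isolating [Cr3+(aq)] in Q = 10^{7.635} yields log [Cr3+(aq)] = 0.238, i.e. 1.7 M.

1.7 M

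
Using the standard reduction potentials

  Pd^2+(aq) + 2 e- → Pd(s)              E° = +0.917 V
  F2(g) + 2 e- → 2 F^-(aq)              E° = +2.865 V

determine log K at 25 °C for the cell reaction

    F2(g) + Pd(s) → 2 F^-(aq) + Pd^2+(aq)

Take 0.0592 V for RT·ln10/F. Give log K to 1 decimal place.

log K = 65.8

The F₂/F⁻ couple is reduced (cathode); E°cell = +2.865 − (+0.917) = +1.948 V with n = 2.
At equilibrium E = 0, so log K = nE°cell / 0.0592 = (2)(+1.948) / 0.0592 = 65.8.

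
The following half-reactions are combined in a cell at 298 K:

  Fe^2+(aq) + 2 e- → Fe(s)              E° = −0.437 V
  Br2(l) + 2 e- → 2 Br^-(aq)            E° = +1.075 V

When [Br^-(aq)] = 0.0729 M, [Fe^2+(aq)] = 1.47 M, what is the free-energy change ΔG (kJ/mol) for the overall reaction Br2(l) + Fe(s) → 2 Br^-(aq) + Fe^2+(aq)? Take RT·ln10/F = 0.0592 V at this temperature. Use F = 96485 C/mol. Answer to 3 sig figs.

With Br₂/Br⁻ reduced at the cathode, E°cell = +1.075 − (−0.437) = +1.512 V and n = 2.
Here Q = [Br^-(aq)]^2·[Fe^2+(aq)] = 0.00781 (log Q = −2.107), giving E = +1.512 − (0.0592/2)·(−2.107) = +1.5744 V.
Finally ΔG = −nFE = −(2)(96485 C/mol)(+1.5744 V) = −304 kJ/mol.

−304 kJ/mol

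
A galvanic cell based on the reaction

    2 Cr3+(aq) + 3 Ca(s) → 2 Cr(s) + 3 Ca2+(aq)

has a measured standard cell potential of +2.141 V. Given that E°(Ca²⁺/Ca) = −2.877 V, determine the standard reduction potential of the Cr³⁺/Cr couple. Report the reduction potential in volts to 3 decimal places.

In the reaction as written the Cr³⁺/Cr couple is reduced (cathode) and Ca²⁺/Ca is oxidized (anode), so E°cell = E°(Cr³⁺/Cr) − E°(Ca²⁺/Ca).
E°(Cr³⁺/Cr) = E°cell + E°(anode) = +2.141 + (−2.877) = −0.736 V.

−0.736 V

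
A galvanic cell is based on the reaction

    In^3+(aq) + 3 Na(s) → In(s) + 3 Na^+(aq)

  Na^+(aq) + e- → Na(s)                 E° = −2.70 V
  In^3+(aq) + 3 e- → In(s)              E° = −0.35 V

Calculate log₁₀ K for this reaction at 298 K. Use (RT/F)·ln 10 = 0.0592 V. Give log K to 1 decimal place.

log K = 119.1

The In³⁺/In couple is reduced (cathode); E°cell = −0.35 − (−2.70) = +2.35 V with n = 3.
At equilibrium E = 0, so log K = nE°cell / 0.0592 = (3)(+2.35) / 0.0592 = 119.1.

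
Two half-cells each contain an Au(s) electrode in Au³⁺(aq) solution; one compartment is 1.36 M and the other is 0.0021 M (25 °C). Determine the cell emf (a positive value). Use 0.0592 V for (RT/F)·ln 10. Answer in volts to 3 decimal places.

For a concentration cell E°cell = 0, since both electrodes use the same couple.
The compartment with the higher Au³⁺(aq) concentration (1.36 M) acts as the cathode; ions are reduced there and produced at the dilute (0.0021 M) anode.
With n = 3, Ecell = −(0.0592/3)·log([dilute]/[conc]) = −(0.0592/3)·log(0.0021/1.36) = +0.055 V.

0.055 V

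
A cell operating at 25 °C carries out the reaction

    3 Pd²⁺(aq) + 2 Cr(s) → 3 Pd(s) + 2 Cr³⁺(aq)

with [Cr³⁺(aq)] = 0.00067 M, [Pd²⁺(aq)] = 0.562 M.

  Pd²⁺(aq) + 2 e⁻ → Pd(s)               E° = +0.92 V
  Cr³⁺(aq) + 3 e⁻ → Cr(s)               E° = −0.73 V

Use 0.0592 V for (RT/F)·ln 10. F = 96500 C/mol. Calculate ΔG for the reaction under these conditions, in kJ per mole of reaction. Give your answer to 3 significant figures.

−987 kJ/mol

The standard cell potential is +0.92 − (−0.73) = +1.65 V, with n = 6 electrons in the balanced equation.
Here Q = [Cr³⁺(aq)]^2 / [Pd²⁺(aq)]^3 = 2.53×10^−6 (log Q = −5.597), giving E = +1.65 − (0.0592/6)·(−5.597) = +1.7052 V.
ΔG = −nFE = −(6)(96500)(+1.7052) J/mol = −987 kJ/mol.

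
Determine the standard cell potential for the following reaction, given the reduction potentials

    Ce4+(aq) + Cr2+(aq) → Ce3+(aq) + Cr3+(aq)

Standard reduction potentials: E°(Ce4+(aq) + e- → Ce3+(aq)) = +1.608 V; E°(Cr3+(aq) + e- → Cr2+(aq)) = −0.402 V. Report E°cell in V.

In the reaction as written, Ce4+(aq) is reduced (cathode) and Cr3+(aq) is produced by oxidation at the anode.
E°cell = E°(cathode) − E°(anode) = +1.608 − (−0.402) = +2.010 V.
The positive value indicates the reaction is spontaneous as written.

+2.010 V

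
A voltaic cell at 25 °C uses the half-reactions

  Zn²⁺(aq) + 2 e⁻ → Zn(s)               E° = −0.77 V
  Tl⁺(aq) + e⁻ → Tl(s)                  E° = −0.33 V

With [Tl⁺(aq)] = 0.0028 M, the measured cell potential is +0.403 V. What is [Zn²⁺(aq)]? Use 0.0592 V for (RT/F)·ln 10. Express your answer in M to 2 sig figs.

The Tl⁺/Tl couple has the larger reduction potential, so it is the cathode: E°cell = −0.33 − (−0.77) = +0.44 V and n = 2.
From the Nernst equation, log Q = n(E° − E)/0.0592 = 2·(+0.44 − (+0.403))/0.0592 = 1.250.
Balancing electrons gives 2 Tl⁺(aq) + Zn(s) → 2 Tl(s) + Zn²⁺(aq); thus Q = [Zn²⁺(aq)] / [Tl⁺(aq)]^2.
Solving for the unknown gives log [Zn²⁺(aq)] = −3.856, so [Zn²⁺(aq)] ≈ 0.00014 M.

0.00014 M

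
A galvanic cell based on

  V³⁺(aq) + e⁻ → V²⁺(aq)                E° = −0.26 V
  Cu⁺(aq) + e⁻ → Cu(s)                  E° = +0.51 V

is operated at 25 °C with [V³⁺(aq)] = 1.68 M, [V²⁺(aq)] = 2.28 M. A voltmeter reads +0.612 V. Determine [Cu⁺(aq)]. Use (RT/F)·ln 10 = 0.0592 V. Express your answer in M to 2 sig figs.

Cu⁺/Cu is the cathode (higher E°); E°cell = +0.51 − (−0.26) = +0.77 V with n = 1.
From the Nernst equation, log Q = n(E° − E)/0.0592 = 1·(+0.77 − (+0.612))/0.0592 = 2.669.
Balancing electrons gives Cu⁺(aq) + V²⁺(aq) → Cu(s) + V³⁺(aq); thus Q = [V³⁺(aq)] / ([Cu⁺(aq)]·[V²⁺(aq)]).
Isolating [Cu⁺(aq)] in Q = 10^{2.669} yields log [Cu⁺(aq)] = −2.802, i.e. 0.0016 M.

0.0016 M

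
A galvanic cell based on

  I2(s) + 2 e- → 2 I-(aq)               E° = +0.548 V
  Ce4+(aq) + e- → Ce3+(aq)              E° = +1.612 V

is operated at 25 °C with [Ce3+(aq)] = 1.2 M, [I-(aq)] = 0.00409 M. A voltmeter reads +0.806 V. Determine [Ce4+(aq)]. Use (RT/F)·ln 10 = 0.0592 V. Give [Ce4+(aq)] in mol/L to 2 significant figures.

Ce⁴⁺/Ce³⁺ is the cathode (higher E°); E°cell = +1.612 − (+0.548) = +1.064 V with n = 2.
From the Nernst equation, log Q = n(E° − E)/0.0592 = 2·(+1.064 − (+0.806))/0.0592 = 8.716.
The balanced reaction is 2 Ce4+(aq) + 2 I-(aq) → 2 Ce3+(aq) + I2(s), so Q = [Ce3+(aq)]^2 / ([Ce4+(aq)]^2·[I-(aq)]^2).
Isolating [Ce4+(aq)] in Q = 10^{8.716} yields log [Ce4+(aq)] = −1.891, i.e. 0.013 M.

0.013 M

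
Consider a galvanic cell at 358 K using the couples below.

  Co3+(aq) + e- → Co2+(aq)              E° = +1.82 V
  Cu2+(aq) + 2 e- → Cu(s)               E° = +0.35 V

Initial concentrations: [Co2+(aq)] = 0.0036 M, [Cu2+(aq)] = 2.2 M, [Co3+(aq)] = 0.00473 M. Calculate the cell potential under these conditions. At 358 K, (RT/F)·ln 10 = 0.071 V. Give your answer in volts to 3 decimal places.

Since E°(Co³⁺/Co²⁺) > E°(Cu²⁺/Cu), Co³⁺/Co²⁺ serves as the cathode.
E°cell = +1.82 − (+0.35) = +1.47 V, with n = 2 electrons transferred.
The balanced reaction is 2 Co3+(aq) + Cu(s) → 2 Co2+(aq) + Cu2+(aq), so Q = ([Co2+(aq)]^2·[Cu2+(aq)]) / [Co3+(aq)]^2 = 1.27 and log Q = 0.105.
By the Nernst equation, E = +1.47 − (0.071/2)·(0.105) = +1.466 V.

+1.466 V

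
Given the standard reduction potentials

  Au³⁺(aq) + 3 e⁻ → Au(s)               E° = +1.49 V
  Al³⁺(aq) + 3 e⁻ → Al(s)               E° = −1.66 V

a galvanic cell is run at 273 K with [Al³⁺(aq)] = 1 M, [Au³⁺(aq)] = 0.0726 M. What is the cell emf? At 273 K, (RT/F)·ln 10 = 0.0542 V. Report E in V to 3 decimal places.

The Au³⁺/Au couple has the more positive E°, so it is the cathode; Al³⁺/Al is the anode.
E°cell = +1.49 − (−1.66) = +3.15 V, with n = 3 electrons transferred.
Balancing gives Au³⁺(aq) + Al(s) → Au(s) + Al³⁺(aq); hence Q = [Al³⁺(aq)] / [Au³⁺(aq)] = 13.8 (log Q = 1.139).
By the Nernst equation, E = +3.15 − (0.0542/3)·(1.139) = +3.129 V.

+3.129 V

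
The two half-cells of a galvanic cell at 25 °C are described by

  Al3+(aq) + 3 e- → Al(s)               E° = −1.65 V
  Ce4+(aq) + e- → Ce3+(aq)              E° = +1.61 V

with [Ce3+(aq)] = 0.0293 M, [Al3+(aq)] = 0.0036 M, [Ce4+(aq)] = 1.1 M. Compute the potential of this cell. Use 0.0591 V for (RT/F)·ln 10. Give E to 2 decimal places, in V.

Ce⁴⁺/Ce³⁺ is reduced (cathode, E° = +1.61 V) and Al³⁺/Al is oxidized (anode).
E°cell = +1.61 − (−1.65) = +3.26 V, with n = 3 electrons transferred.
The balanced reaction is 3 Ce4+(aq) + Al(s) → 3 Ce3+(aq) + Al3+(aq), so Q = ([Ce3+(aq)]^3·[Al3+(aq)]) / [Ce4+(aq)]^3 = 6.8×10^−8 and log Q = −7.167.
E = E° − (0.0591/n)·log Q = +3.26 − (0.0591/3)(−7.167) = +3.40 V.

+3.40 V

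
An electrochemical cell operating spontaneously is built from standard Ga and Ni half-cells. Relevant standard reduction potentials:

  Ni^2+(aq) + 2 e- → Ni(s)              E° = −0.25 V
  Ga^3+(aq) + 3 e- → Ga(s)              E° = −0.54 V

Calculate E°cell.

Of the two couples in this cell, the one with the more positive reduction potential is reduced at the cathode: here that is Ni²⁺/Ni (−0.25 V); Ga³⁺/Ga (−0.54 V) is the anode.
E°cell = E°(cathode) − E°(anode) = −0.25 − (−0.54) = +0.29 V.

+0.29 V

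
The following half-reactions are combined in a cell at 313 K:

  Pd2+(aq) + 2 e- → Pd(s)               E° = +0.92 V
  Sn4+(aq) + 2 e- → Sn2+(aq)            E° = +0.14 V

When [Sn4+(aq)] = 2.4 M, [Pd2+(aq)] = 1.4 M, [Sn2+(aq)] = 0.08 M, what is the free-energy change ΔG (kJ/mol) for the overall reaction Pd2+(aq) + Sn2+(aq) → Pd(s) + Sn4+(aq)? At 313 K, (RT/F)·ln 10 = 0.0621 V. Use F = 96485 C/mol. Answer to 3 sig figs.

With Pd²⁺/Pd reduced at the cathode, E°cell = +0.92 − (+0.14) = +0.78 V and n = 2.
Here Q = [Sn4+(aq)] / ([Pd2+(aq)]·[Sn2+(aq)]) = 21.4 (log Q = 1.331), giving E = +0.78 − (0.0621/2)·(1.331) = +0.7387 V.
Then ΔG = −nFE = −2 × 96485 × +0.7387 J/mol = −143 kJ/mol.

−143 kJ/mol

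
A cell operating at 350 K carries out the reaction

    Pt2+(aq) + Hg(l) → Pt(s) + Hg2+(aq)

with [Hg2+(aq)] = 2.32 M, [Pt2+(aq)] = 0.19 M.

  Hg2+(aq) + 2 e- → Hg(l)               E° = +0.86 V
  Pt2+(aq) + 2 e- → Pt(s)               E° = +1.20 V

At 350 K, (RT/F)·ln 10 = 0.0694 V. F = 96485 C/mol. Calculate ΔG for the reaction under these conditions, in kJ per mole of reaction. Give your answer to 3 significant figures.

−58.3 kJ/mol

E°cell = +1.20 − (+0.86) = +0.34 V; the balanced reaction transfers n = 2 electrons.
The reaction quotient is [Hg2+(aq)] / [Pt2+(aq)] = 12.2; by Nernst, E = +0.34 − (0.0694/2)(1.087) = +0.3023 V.
Finally ΔG = −nFE = −(2)(96485 C/mol)(+0.3023 V) = −58.3 kJ/mol.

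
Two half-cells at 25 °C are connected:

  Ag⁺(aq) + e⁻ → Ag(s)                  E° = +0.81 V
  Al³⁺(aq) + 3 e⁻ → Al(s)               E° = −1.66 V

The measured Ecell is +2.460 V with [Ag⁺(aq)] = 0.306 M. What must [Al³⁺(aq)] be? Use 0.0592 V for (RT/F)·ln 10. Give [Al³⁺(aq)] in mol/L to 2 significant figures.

Ag⁺/Ag is the cathode (higher E°); E°cell = +0.81 − (−1.66) = +2.47 V with n = 3.
From the Nernst equation, log Q = n(E° − E)/0.0592 = 3·(+2.47 − (+2.460))/0.0592 = 0.507.
For 3 Ag⁺(aq) + Al(s) → 3 Ag(s) + Al³⁺(aq), the reaction quotient is Q = [Al³⁺(aq)] / [Ag⁺(aq)]^3.
Solving for the unknown gives log [Al³⁺(aq)] = −1.036, so [Al³⁺(aq)] ≈ 0.092 M.

0.092 M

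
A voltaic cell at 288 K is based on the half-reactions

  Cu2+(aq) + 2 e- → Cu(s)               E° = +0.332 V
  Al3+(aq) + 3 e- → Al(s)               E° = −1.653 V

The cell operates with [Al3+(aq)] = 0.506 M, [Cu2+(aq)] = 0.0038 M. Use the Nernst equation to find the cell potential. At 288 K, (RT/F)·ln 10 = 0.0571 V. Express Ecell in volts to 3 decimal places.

+1.922 V

Cu²⁺/Cu is reduced (cathode, E° = +0.332 V) and Al³⁺/Al is oxidized (anode).
The standard potential is +0.332 − (−1.653) = +1.985 V and the balanced reaction transfers n = 6 electrons.
The balanced reaction is 3 Cu2+(aq) + 2 Al(s) → 3 Cu(s) + 2 Al3+(aq), so Q = [Al3+(aq)]^2 / [Cu2+(aq)]^3 = 4.67×10^6 and log Q = 6.669.
By the Nernst equation, E = +1.985 − (0.0571/6)·(6.669) = +1.922 V.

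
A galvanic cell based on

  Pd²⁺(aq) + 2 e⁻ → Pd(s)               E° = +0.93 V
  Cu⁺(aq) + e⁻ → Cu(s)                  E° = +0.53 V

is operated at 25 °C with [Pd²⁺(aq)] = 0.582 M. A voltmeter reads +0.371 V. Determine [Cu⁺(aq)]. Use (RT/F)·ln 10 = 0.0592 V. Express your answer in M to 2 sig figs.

2.4 M

Pd²⁺/Pd is the cathode (higher E°); E°cell = +0.93 − (+0.53) = +0.40 V with n = 2.
From the Nernst equation, log Q = n(E° − E)/0.0592 = 2·(+0.40 − (+0.371))/0.0592 = 0.980.
Balancing electrons gives Pd²⁺(aq) + 2 Cu(s) → Pd(s) + 2 Cu⁺(aq); thus Q = [Cu⁺(aq)]^2 / [Pd²⁺(aq)].
Solving for the unknown gives log [Cu⁺(aq)] = 0.372, so [Cu⁺(aq)] ≈ 2.4 M.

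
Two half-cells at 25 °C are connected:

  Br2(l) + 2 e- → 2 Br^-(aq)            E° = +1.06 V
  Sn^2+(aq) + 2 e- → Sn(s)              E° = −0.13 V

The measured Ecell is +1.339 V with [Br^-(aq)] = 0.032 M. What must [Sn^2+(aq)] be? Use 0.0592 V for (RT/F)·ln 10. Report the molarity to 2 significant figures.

Br₂/Br⁻ is the cathode (higher E°); E°cell = +1.06 − (−0.13) = +1.19 V with n = 2.
Since E = E° − (0.0592/n)·log Q, log Q = n(E° − E)/0.0592 = −5.034.
Balancing electrons gives Br2(l) + Sn(s) → 2 Br^-(aq) + Sn^2+(aq); thus Q = [Br^-(aq)]^2·[Sn^2+(aq)].
Isolating [Sn^2+(aq)] in Q = 10^{−5.034} yields log [Sn^2+(aq)] = −2.044, i.e. 0.0090 M.

0.0090 M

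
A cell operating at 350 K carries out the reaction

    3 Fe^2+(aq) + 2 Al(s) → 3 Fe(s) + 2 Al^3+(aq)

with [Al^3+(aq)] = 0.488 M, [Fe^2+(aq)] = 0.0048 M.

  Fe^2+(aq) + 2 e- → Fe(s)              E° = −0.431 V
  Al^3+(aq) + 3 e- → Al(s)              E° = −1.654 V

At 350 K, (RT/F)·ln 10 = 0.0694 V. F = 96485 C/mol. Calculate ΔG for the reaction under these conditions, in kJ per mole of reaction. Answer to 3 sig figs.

−666 kJ/mol

With Fe²⁺/Fe reduced at the cathode, E°cell = −0.431 − (−1.654) = +1.223 V and n = 6.
Here Q = [Al^3+(aq)]^2 / [Fe^2+(aq)]^3 = 2.15×10^6 (log Q = 6.333), giving E = +1.223 − (0.0694/6)·(6.333) = +1.1497 V.
Then ΔG = −nFE = −6 × 96485 × +1.1497 J/mol = −666 kJ/mol.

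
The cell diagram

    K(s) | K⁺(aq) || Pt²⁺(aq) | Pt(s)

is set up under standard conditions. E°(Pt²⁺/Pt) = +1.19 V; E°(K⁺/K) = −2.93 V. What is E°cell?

+4.12 V

By convention the left-hand electrode in cell notation is the anode (oxidation) and the right-hand electrode is the cathode (reduction).
E°cell = E°(right) − E°(left) = +1.19 − (−2.93) = +4.12 V.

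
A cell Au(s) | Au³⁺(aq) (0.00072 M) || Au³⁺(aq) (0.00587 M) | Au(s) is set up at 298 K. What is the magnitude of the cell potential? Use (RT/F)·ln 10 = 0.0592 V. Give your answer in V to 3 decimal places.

For a concentration cell E°cell = 0, since both electrodes use the same couple.
The compartment with the higher Au³⁺(aq) concentration (0.00587 M) acts as the cathode; ions are reduced there and produced at the dilute (0.00072 M) anode.
With n = 3, Ecell = −(0.0592/3)·log([dilute]/[conc]) = −(0.0592/3)·log(0.00072/0.00587) = +0.018 V.

0.018 V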